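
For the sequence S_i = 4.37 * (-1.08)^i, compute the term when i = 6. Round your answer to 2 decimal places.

S_6 = 4.37 * (-1.08)^6 ≈ 4.37 * 1.5869 ≈ 6.93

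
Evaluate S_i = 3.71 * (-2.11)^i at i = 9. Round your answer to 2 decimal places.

S_9 = 3.71 * (-2.11)^9 ≈ 3.71 * -828.9763 ≈ -3075.5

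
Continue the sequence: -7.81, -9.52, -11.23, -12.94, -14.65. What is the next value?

Differences: -9.52 - -7.81 = -1.71
This is an arithmetic sequence with common difference d = -1.71.
Next term = -14.65 + -1.71 = -16.36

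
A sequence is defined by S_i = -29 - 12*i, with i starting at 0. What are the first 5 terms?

This is an arithmetic sequence.
i=0: S_0 = -29 + -12*0 = -29
i=1: S_1 = -29 + -12*1 = -41
i=2: S_2 = -29 + -12*2 = -53
i=3: S_3 = -29 + -12*3 = -65
i=4: S_4 = -29 + -12*4 = -77
The first 5 terms are: [-29, -41, -53, -65, -77]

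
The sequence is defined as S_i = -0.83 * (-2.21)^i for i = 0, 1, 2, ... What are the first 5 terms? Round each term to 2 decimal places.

This is a geometric sequence.
i=0: S_0 = -0.83 * (-2.21)^0 = -0.83
i=1: S_1 = -0.83 * (-2.21)^1 ≈ 1.83
i=2: S_2 = -0.83 * (-2.21)^2 ≈ -4.05
i=3: S_3 = -0.83 * (-2.21)^3 ≈ 8.96
i=4: S_4 = -0.83 * (-2.21)^4 ≈ -19.8
The first 5 terms are: [-0.83, 1.83, -4.05, 8.96, -19.8]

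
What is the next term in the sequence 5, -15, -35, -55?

Differences: -15 - 5 = -20
This is an arithmetic sequence with common difference d = -20.
Next term = -55 + -20 = -75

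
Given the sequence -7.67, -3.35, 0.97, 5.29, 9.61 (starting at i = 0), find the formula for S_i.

Check differences: -3.35 - -7.67 = 4.32
0.97 - -3.35 = 4.32
Common difference d = 4.32.
First term a = -7.67.
Formula: S_i = -7.67 + 4.32*i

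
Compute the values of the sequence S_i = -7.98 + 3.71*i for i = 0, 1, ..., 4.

This is an arithmetic sequence.
i=0: S_0 = -7.98 + 3.71*0 = -7.98
i=1: S_1 = -7.98 + 3.71*1 = -4.27
i=2: S_2 = -7.98 + 3.71*2 = -0.56
i=3: S_3 = -7.98 + 3.71*3 = 3.15
i=4: S_4 = -7.98 + 3.71*4 = 6.86
The first 5 terms are: [-7.98, -4.27, -0.56, 3.15, 6.86]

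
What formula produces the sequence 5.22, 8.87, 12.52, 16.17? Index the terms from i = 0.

Check differences: 8.87 - 5.22 = 3.65
12.52 - 8.87 = 3.65
Common difference d = 3.65.
First term a = 5.22.
Formula: S_i = 5.22 + 3.65*i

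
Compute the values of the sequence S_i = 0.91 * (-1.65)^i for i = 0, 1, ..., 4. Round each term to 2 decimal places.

This is a geometric sequence.
i=0: S_0 = 0.91 * (-1.65)^0 = 0.91
i=1: S_1 = 0.91 * (-1.65)^1 ≈ -1.5
i=2: S_2 = 0.91 * (-1.65)^2 ≈ 2.48
i=3: S_3 = 0.91 * (-1.65)^3 ≈ -4.09
i=4: S_4 = 0.91 * (-1.65)^4 ≈ 6.74
The first 5 terms are: [0.91, -1.5, 2.48, -4.09, 6.74]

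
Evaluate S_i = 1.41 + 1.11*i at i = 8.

S_8 = 1.41 + 1.11*8 = 1.41 + 8.88 = 10.29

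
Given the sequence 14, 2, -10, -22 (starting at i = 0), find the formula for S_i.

Check differences: 2 - 14 = -12
-10 - 2 = -12
Common difference d = -12.
First term a = 14.
Formula: S_i = 14 - 12*i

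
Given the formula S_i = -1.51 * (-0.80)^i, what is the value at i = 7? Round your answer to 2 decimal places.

S_7 = -1.51 * (-0.8)^7 ≈ -1.51 * -0.2097 ≈ 0.32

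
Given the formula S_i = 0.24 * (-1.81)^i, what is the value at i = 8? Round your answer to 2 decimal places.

S_8 = 0.24 * (-1.81)^8 ≈ 0.24 * 115.1937 ≈ 27.65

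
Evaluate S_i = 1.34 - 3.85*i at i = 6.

S_6 = 1.34 + -3.85*6 = 1.34 + -23.1 = -21.76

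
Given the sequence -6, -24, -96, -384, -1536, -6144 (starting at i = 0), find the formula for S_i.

Check ratios: -24 / -6 = 4.0
Common ratio r = 4.
First term a = -6.
Formula: S_i = -6 * 4^i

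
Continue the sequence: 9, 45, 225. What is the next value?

Ratios: 45 / 9 = 5.0
This is a geometric sequence with common ratio r = 5.
Next term = 225 * 5 = 1125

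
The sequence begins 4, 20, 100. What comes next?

Ratios: 20 / 4 = 5.0
This is a geometric sequence with common ratio r = 5.
Next term = 100 * 5 = 500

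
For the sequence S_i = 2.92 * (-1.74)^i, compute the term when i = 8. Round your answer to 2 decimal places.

S_8 = 2.92 * (-1.74)^8 ≈ 2.92 * 84.0222 ≈ 245.34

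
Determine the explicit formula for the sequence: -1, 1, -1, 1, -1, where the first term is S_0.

Check ratios: 1 / -1 = -1.0
Common ratio r = -1.
First term a = -1.
Formula: S_i = -1 * (-1)^i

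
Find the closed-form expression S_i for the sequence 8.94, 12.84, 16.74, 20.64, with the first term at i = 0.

Check differences: 12.84 - 8.94 = 3.9
16.74 - 12.84 = 3.9
Common difference d = 3.9.
First term a = 8.94.
Formula: S_i = 8.94 + 3.90*i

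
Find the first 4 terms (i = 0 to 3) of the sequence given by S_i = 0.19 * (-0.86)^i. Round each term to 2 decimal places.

This is a geometric sequence.
i=0: S_0 = 0.19 * (-0.86)^0 = 0.19
i=1: S_1 = 0.19 * (-0.86)^1 ≈ -0.16
i=2: S_2 = 0.19 * (-0.86)^2 ≈ 0.14
i=3: S_3 = 0.19 * (-0.86)^3 ≈ -0.12
The first 4 terms are: [0.19, -0.16, 0.14, -0.12]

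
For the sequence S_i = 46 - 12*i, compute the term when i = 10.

S_10 = 46 + -12*10 = 46 + -120 = -74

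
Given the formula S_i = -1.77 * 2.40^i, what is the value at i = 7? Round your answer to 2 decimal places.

S_7 = -1.77 * 2.4^7 ≈ -1.77 * 458.6471 ≈ -811.81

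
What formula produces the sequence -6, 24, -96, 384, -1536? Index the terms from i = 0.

Check ratios: 24 / -6 = -4.0
Common ratio r = -4.
First term a = -6.
Formula: S_i = -6 * (-4)^i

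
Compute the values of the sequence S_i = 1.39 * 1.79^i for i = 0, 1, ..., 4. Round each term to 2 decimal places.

This is a geometric sequence.
i=0: S_0 = 1.39 * 1.79^0 = 1.39
i=1: S_1 = 1.39 * 1.79^1 ≈ 2.49
i=2: S_2 = 1.39 * 1.79^2 ≈ 4.45
i=3: S_3 = 1.39 * 1.79^3 ≈ 7.97
i=4: S_4 = 1.39 * 1.79^4 ≈ 14.27
The first 5 terms are: [1.39, 2.49, 4.45, 7.97, 14.27]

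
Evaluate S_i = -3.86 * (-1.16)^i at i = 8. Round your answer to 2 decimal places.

S_8 = -3.86 * (-1.16)^8 ≈ -3.86 * 3.2784 ≈ -12.65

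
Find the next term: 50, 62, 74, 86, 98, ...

Differences: 62 - 50 = 12
This is an arithmetic sequence with common difference d = 12.
Next term = 98 + 12 = 110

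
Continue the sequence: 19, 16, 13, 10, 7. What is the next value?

Differences: 16 - 19 = -3
This is an arithmetic sequence with common difference d = -3.
Next term = 7 + -3 = 4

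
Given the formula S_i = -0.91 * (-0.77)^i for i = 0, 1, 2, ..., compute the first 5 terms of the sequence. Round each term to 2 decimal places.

This is a geometric sequence.
i=0: S_0 = -0.91 * (-0.77)^0 = -0.91
i=1: S_1 = -0.91 * (-0.77)^1 ≈ 0.7
i=2: S_2 = -0.91 * (-0.77)^2 ≈ -0.54
i=3: S_3 = -0.91 * (-0.77)^3 ≈ 0.42
i=4: S_4 = -0.91 * (-0.77)^4 ≈ -0.32
The first 5 terms are: [-0.91, 0.7, -0.54, 0.42, -0.32]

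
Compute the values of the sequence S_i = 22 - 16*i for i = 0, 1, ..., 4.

This is an arithmetic sequence.
i=0: S_0 = 22 + -16*0 = 22
i=1: S_1 = 22 + -16*1 = 6
i=2: S_2 = 22 + -16*2 = -10
i=3: S_3 = 22 + -16*3 = -26
i=4: S_4 = 22 + -16*4 = -42
The first 5 terms are: [22, 6, -10, -26, -42]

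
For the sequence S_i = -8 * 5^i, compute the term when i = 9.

S_9 = -8 * 5^9 = -8 * 1953125 = -15625000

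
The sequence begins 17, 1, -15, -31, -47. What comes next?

Differences: 1 - 17 = -16
This is an arithmetic sequence with common difference d = -16.
Next term = -47 + -16 = -63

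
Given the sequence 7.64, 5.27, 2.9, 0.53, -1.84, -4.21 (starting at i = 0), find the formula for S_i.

Check differences: 5.27 - 7.64 = -2.37
2.9 - 5.27 = -2.37
Common difference d = -2.37.
First term a = 7.64.
Formula: S_i = 7.64 - 2.37*i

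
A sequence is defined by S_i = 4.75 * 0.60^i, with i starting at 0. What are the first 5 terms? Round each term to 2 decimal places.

This is a geometric sequence.
i=0: S_0 = 4.75 * 0.6^0 = 4.75
i=1: S_1 = 4.75 * 0.6^1 = 2.85
i=2: S_2 = 4.75 * 0.6^2 = 1.71
i=3: S_3 = 4.75 * 0.6^3 ≈ 1.03
i=4: S_4 = 4.75 * 0.6^4 ≈ 0.62
The first 5 terms are: [4.75, 2.85, 1.71, 1.03, 0.62]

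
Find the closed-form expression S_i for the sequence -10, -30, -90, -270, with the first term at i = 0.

Check ratios: -30 / -10 = 3.0
Common ratio r = 3.
First term a = -10.
Formula: S_i = -10 * 3^i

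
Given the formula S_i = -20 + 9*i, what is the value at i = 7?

S_7 = -20 + 9*7 = -20 + 63 = 43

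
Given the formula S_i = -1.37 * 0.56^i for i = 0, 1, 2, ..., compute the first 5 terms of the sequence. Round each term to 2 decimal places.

This is a geometric sequence.
i=0: S_0 = -1.37 * 0.56^0 = -1.37
i=1: S_1 = -1.37 * 0.56^1 ≈ -0.77
i=2: S_2 = -1.37 * 0.56^2 ≈ -0.43
i=3: S_3 = -1.37 * 0.56^3 ≈ -0.24
i=4: S_4 = -1.37 * 0.56^4 ≈ -0.13
The first 5 terms are: [-1.37, -0.77, -0.43, -0.24, -0.13]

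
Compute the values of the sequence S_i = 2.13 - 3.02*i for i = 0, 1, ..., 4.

This is an arithmetic sequence.
i=0: S_0 = 2.13 + -3.02*0 = 2.13
i=1: S_1 = 2.13 + -3.02*1 = -0.89
i=2: S_2 = 2.13 + -3.02*2 = -3.91
i=3: S_3 = 2.13 + -3.02*3 = -6.93
i=4: S_4 = 2.13 + -3.02*4 = -9.95
The first 5 terms are: [2.13, -0.89, -3.91, -6.93, -9.95]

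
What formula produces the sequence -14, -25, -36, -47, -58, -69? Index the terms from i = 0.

Check differences: -25 - -14 = -11
-36 - -25 = -11
Common difference d = -11.
First term a = -14.
Formula: S_i = -14 - 11*i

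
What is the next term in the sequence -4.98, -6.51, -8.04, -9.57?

Differences: -6.51 - -4.98 = -1.53
This is an arithmetic sequence with common difference d = -1.53.
Next term = -9.57 + -1.53 = -11.1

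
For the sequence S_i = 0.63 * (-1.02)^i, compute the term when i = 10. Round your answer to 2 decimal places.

S_10 = 0.63 * (-1.02)^10 ≈ 0.63 * 1.219 ≈ 0.77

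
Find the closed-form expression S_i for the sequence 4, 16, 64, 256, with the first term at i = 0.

Check ratios: 16 / 4 = 4.0
Common ratio r = 4.
First term a = 4.
Formula: S_i = 4 * 4^i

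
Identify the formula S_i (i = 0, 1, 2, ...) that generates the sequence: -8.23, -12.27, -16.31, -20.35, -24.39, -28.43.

Check differences: -12.27 - -8.23 = -4.04
-16.31 - -12.27 = -4.04
Common difference d = -4.04.
First term a = -8.23.
Formula: S_i = -8.23 - 4.04*i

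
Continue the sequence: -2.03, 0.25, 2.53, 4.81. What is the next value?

Differences: 0.25 - -2.03 = 2.28
This is an arithmetic sequence with common difference d = 2.28.
Next term = 4.81 + 2.28 = 7.09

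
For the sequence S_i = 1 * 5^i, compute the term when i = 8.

S_8 = 1 * 5^8 = 1 * 390625 = 390625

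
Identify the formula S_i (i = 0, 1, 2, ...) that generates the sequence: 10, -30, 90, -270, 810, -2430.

Check ratios: -30 / 10 = -3.0
Common ratio r = -3.
First term a = 10.
Formula: S_i = 10 * (-3)^i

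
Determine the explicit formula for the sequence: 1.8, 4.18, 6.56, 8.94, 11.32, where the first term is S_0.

Check differences: 4.18 - 1.8 = 2.38
6.56 - 4.18 = 2.38
Common difference d = 2.38.
First term a = 1.8.
Formula: S_i = 1.80 + 2.38*i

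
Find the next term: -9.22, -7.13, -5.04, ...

Differences: -7.13 - -9.22 = 2.09
This is an arithmetic sequence with common difference d = 2.09.
Next term = -5.04 + 2.09 = -2.95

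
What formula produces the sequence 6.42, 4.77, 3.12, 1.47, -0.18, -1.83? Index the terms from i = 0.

Check differences: 4.77 - 6.42 = -1.65
3.12 - 4.77 = -1.65
Common difference d = -1.65.
First term a = 6.42.
Formula: S_i = 6.42 - 1.65*i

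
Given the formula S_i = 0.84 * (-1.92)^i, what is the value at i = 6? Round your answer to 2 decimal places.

S_6 = 0.84 * (-1.92)^6 ≈ 0.84 * 50.0965 ≈ 42.08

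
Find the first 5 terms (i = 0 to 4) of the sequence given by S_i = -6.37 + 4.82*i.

This is an arithmetic sequence.
i=0: S_0 = -6.37 + 4.82*0 = -6.37
i=1: S_1 = -6.37 + 4.82*1 = -1.55
i=2: S_2 = -6.37 + 4.82*2 = 3.27
i=3: S_3 = -6.37 + 4.82*3 = 8.09
i=4: S_4 = -6.37 + 4.82*4 = 12.91
The first 5 terms are: [-6.37, -1.55, 3.27, 8.09, 12.91]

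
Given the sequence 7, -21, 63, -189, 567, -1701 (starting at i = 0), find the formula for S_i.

Check ratios: -21 / 7 = -3.0
Common ratio r = -3.
First term a = 7.
Formula: S_i = 7 * (-3)^i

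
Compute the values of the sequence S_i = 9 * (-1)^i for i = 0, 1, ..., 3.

This is a geometric sequence.
i=0: S_0 = 9 * (-1)^0 = 9
i=1: S_1 = 9 * (-1)^1 = -9
i=2: S_2 = 9 * (-1)^2 = 9
i=3: S_3 = 9 * (-1)^3 = -9
The first 4 terms are: [9, -9, 9, -9]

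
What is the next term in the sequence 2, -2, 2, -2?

Ratios: -2 / 2 = -1.0
This is a geometric sequence with common ratio r = -1.
Next term = -2 * -1 = 2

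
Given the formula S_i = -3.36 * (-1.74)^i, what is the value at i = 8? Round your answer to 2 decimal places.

S_8 = -3.36 * (-1.74)^8 ≈ -3.36 * 84.0222 ≈ -282.31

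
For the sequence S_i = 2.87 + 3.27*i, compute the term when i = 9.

S_9 = 2.87 + 3.27*9 = 2.87 + 29.43 = 32.3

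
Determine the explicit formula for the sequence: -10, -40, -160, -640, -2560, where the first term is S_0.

Check ratios: -40 / -10 = 4.0
Common ratio r = 4.
First term a = -10.
Formula: S_i = -10 * 4^i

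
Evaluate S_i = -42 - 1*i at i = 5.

S_5 = -42 + -1*5 = -42 + -5 = -47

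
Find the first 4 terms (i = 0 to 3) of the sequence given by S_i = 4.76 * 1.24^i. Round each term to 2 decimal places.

This is a geometric sequence.
i=0: S_0 = 4.76 * 1.24^0 = 4.76
i=1: S_1 = 4.76 * 1.24^1 ≈ 5.9
i=2: S_2 = 4.76 * 1.24^2 ≈ 7.32
i=3: S_3 = 4.76 * 1.24^3 ≈ 9.08
The first 4 terms are: [4.76, 5.9, 7.32, 9.08]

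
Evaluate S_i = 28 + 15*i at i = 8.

S_8 = 28 + 15*8 = 28 + 120 = 148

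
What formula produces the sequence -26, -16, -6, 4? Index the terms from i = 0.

Check differences: -16 - -26 = 10
-6 - -16 = 10
Common difference d = 10.
First term a = -26.
Formula: S_i = -26 + 10*i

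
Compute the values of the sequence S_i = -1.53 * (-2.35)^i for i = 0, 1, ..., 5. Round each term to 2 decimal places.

This is a geometric sequence.
i=0: S_0 = -1.53 * (-2.35)^0 = -1.53
i=1: S_1 = -1.53 * (-2.35)^1 ≈ 3.6
i=2: S_2 = -1.53 * (-2.35)^2 ≈ -8.45
i=3: S_3 = -1.53 * (-2.35)^3 ≈ 19.86
i=4: S_4 = -1.53 * (-2.35)^4 ≈ -46.66
i=5: S_5 = -1.53 * (-2.35)^5 ≈ 109.66
The first 6 terms are: [-1.53, 3.6, -8.45, 19.86, -46.66, 109.66]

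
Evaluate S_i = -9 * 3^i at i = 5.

S_5 = -9 * 3^5 = -9 * 243 = -2187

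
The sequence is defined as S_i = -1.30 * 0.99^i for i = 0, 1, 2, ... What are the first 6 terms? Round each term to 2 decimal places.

This is a geometric sequence.
i=0: S_0 = -1.3 * 0.99^0 = -1.3
i=1: S_1 = -1.3 * 0.99^1 ≈ -1.29
i=2: S_2 = -1.3 * 0.99^2 ≈ -1.27
i=3: S_3 = -1.3 * 0.99^3 ≈ -1.26
i=4: S_4 = -1.3 * 0.99^4 ≈ -1.25
i=5: S_5 = -1.3 * 0.99^5 ≈ -1.24
The first 6 terms are: [-1.3, -1.29, -1.27, -1.26, -1.25, -1.24]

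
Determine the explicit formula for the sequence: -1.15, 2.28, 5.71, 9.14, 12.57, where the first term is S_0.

Check differences: 2.28 - -1.15 = 3.43
5.71 - 2.28 = 3.43
Common difference d = 3.43.
First term a = -1.15.
Formula: S_i = -1.15 + 3.43*i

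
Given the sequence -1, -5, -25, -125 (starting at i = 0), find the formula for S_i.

Check ratios: -5 / -1 = 5.0
Common ratio r = 5.
First term a = -1.
Formula: S_i = -1 * 5^i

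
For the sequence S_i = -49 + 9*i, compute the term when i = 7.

S_7 = -49 + 9*7 = -49 + 63 = 14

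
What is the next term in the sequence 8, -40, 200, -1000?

Ratios: -40 / 8 = -5.0
This is a geometric sequence with common ratio r = -5.
Next term = -1000 * -5 = 5000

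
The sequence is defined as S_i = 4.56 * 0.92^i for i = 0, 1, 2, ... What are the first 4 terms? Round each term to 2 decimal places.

This is a geometric sequence.
i=0: S_0 = 4.56 * 0.92^0 = 4.56
i=1: S_1 = 4.56 * 0.92^1 ≈ 4.2
i=2: S_2 = 4.56 * 0.92^2 ≈ 3.86
i=3: S_3 = 4.56 * 0.92^3 ≈ 3.55
The first 4 terms are: [4.56, 4.2, 3.86, 3.55]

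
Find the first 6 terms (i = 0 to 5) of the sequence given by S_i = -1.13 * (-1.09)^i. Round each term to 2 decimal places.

This is a geometric sequence.
i=0: S_0 = -1.13 * (-1.09)^0 = -1.13
i=1: S_1 = -1.13 * (-1.09)^1 ≈ 1.23
i=2: S_2 = -1.13 * (-1.09)^2 ≈ -1.34
i=3: S_3 = -1.13 * (-1.09)^3 ≈ 1.46
i=4: S_4 = -1.13 * (-1.09)^4 ≈ -1.6
i=5: S_5 = -1.13 * (-1.09)^5 ≈ 1.74
The first 6 terms are: [-1.13, 1.23, -1.34, 1.46, -1.6, 1.74]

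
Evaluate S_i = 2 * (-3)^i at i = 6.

S_6 = 2 * (-3)^6 = 2 * 729 = 1458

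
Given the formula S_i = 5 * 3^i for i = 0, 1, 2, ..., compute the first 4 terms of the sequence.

This is a geometric sequence.
i=0: S_0 = 5 * 3^0 = 5
i=1: S_1 = 5 * 3^1 = 15
i=2: S_2 = 5 * 3^2 = 45
i=3: S_3 = 5 * 3^3 = 135
The first 4 terms are: [5, 15, 45, 135]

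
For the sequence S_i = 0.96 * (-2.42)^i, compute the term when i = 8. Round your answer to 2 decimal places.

S_8 = 0.96 * (-2.42)^8 ≈ 0.96 * 1176.3131 ≈ 1129.26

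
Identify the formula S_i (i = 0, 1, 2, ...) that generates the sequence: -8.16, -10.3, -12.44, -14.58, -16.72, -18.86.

Check differences: -10.3 - -8.16 = -2.14
-12.44 - -10.3 = -2.14
Common difference d = -2.14.
First term a = -8.16.
Formula: S_i = -8.16 - 2.14*i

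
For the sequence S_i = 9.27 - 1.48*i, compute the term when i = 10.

S_10 = 9.27 + -1.48*10 = 9.27 + -14.8 = -5.53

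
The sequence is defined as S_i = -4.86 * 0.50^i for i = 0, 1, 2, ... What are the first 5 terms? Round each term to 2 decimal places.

This is a geometric sequence.
i=0: S_0 = -4.86 * 0.5^0 = -4.86
i=1: S_1 = -4.86 * 0.5^1 = -2.43
i=2: S_2 = -4.86 * 0.5^2 ≈ -1.22
i=3: S_3 = -4.86 * 0.5^3 ≈ -0.61
i=4: S_4 = -4.86 * 0.5^4 ≈ -0.3
The first 5 terms are: [-4.86, -2.43, -1.22, -0.61, -0.3]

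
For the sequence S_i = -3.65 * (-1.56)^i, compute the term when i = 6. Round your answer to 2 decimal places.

S_6 = -3.65 * (-1.56)^6 ≈ -3.65 * 14.4128 ≈ -52.61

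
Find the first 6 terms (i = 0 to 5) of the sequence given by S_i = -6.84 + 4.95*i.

This is an arithmetic sequence.
i=0: S_0 = -6.84 + 4.95*0 = -6.84
i=1: S_1 = -6.84 + 4.95*1 = -1.89
i=2: S_2 = -6.84 + 4.95*2 = 3.06
i=3: S_3 = -6.84 + 4.95*3 = 8.01
i=4: S_4 = -6.84 + 4.95*4 = 12.96
i=5: S_5 = -6.84 + 4.95*5 = 17.91
The first 6 terms are: [-6.84, -1.89, 3.06, 8.01, 12.96, 17.91]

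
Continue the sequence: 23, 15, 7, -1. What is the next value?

Differences: 15 - 23 = -8
This is an arithmetic sequence with common difference d = -8.
Next term = -1 + -8 = -9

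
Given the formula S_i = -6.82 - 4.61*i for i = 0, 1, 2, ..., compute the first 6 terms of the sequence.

This is an arithmetic sequence.
i=0: S_0 = -6.82 + -4.61*0 = -6.82
i=1: S_1 = -6.82 + -4.61*1 = -11.43
i=2: S_2 = -6.82 + -4.61*2 = -16.04
i=3: S_3 = -6.82 + -4.61*3 = -20.65
i=4: S_4 = -6.82 + -4.61*4 = -25.26
i=5: S_5 = -6.82 + -4.61*5 = -29.87
The first 6 terms are: [-6.82, -11.43, -16.04, -20.65, -25.26, -29.87]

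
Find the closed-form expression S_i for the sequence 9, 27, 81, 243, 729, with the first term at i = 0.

Check ratios: 27 / 9 = 3.0
Common ratio r = 3.
First term a = 9.
Formula: S_i = 9 * 3^i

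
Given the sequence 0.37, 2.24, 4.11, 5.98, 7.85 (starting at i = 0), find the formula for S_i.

Check differences: 2.24 - 0.37 = 1.87
4.11 - 2.24 = 1.87
Common difference d = 1.87.
First term a = 0.37.
Formula: S_i = 0.37 + 1.87*i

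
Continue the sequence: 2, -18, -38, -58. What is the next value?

Differences: -18 - 2 = -20
This is an arithmetic sequence with common difference d = -20.
Next term = -58 + -20 = -78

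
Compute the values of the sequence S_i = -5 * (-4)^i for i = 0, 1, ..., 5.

This is a geometric sequence.
i=0: S_0 = -5 * (-4)^0 = -5
i=1: S_1 = -5 * (-4)^1 = 20
i=2: S_2 = -5 * (-4)^2 = -80
i=3: S_3 = -5 * (-4)^3 = 320
i=4: S_4 = -5 * (-4)^4 = -1280
i=5: S_5 = -5 * (-4)^5 = 5120
The first 6 terms are: [-5, 20, -80, 320, -1280, 5120]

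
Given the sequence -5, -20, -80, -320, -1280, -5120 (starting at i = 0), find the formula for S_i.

Check ratios: -20 / -5 = 4.0
Common ratio r = 4.
First term a = -5.
Formula: S_i = -5 * 4^i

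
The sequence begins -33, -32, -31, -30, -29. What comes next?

Differences: -32 - -33 = 1
This is an arithmetic sequence with common difference d = 1.
Next term = -29 + 1 = -28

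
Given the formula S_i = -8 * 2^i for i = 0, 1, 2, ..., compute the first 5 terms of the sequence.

This is a geometric sequence.
i=0: S_0 = -8 * 2^0 = -8
i=1: S_1 = -8 * 2^1 = -16
i=2: S_2 = -8 * 2^2 = -32
i=3: S_3 = -8 * 2^3 = -64
i=4: S_4 = -8 * 2^4 = -128
The first 5 terms are: [-8, -16, -32, -64, -128]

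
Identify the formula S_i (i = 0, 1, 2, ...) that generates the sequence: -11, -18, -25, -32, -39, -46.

Check differences: -18 - -11 = -7
-25 - -18 = -7
Common difference d = -7.
First term a = -11.
Formula: S_i = -11 - 7*i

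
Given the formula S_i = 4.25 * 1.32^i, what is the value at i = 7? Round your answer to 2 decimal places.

S_7 = 4.25 * 1.32^7 ≈ 4.25 * 6.9826 ≈ 29.68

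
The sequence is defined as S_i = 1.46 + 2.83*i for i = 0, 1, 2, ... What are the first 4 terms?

This is an arithmetic sequence.
i=0: S_0 = 1.46 + 2.83*0 = 1.46
i=1: S_1 = 1.46 + 2.83*1 = 4.29
i=2: S_2 = 1.46 + 2.83*2 = 7.12
i=3: S_3 = 1.46 + 2.83*3 = 9.95
The first 4 terms are: [1.46, 4.29, 7.12, 9.95]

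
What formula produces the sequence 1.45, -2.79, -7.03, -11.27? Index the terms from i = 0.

Check differences: -2.79 - 1.45 = -4.24
-7.03 - -2.79 = -4.24
Common difference d = -4.24.
First term a = 1.45.
Formula: S_i = 1.45 - 4.24*i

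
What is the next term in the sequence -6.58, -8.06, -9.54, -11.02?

Differences: -8.06 - -6.58 = -1.48
This is an arithmetic sequence with common difference d = -1.48.
Next term = -11.02 + -1.48 = -12.5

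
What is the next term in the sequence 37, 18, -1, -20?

Differences: 18 - 37 = -19
This is an arithmetic sequence with common difference d = -19.
Next term = -20 + -19 = -39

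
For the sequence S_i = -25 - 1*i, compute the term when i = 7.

S_7 = -25 + -1*7 = -25 + -7 = -32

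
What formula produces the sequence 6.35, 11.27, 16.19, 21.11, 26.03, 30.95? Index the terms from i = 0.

Check differences: 11.27 - 6.35 = 4.92
16.19 - 11.27 = 4.92
Common difference d = 4.92.
First term a = 6.35.
Formula: S_i = 6.35 + 4.92*i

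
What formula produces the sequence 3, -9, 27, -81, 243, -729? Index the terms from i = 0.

Check ratios: -9 / 3 = -3.0
Common ratio r = -3.
First term a = 3.
Formula: S_i = 3 * (-3)^i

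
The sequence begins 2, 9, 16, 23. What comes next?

Differences: 9 - 2 = 7
This is an arithmetic sequence with common difference d = 7.
Next term = 23 + 7 = 30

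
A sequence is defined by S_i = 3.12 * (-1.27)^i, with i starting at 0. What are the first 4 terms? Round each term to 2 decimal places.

This is a geometric sequence.
i=0: S_0 = 3.12 * (-1.27)^0 = 3.12
i=1: S_1 = 3.12 * (-1.27)^1 ≈ -3.96
i=2: S_2 = 3.12 * (-1.27)^2 ≈ 5.03
i=3: S_3 = 3.12 * (-1.27)^3 ≈ -6.39
The first 4 terms are: [3.12, -3.96, 5.03, -6.39]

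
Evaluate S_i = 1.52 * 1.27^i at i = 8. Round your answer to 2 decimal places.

S_8 = 1.52 * 1.27^8 ≈ 1.52 * 6.7675 ≈ 10.29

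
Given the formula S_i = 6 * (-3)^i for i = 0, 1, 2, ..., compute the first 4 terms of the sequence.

This is a geometric sequence.
i=0: S_0 = 6 * (-3)^0 = 6
i=1: S_1 = 6 * (-3)^1 = -18
i=2: S_2 = 6 * (-3)^2 = 54
i=3: S_3 = 6 * (-3)^3 = -162
The first 4 terms are: [6, -18, 54, -162]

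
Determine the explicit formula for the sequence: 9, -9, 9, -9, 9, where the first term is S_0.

Check ratios: -9 / 9 = -1.0
Common ratio r = -1.
First term a = 9.
Formula: S_i = 9 * (-1)^i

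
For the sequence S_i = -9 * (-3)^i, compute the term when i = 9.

S_9 = -9 * (-3)^9 = -9 * -19683 = 177147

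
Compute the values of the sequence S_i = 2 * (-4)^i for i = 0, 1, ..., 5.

This is a geometric sequence.
i=0: S_0 = 2 * (-4)^0 = 2
i=1: S_1 = 2 * (-4)^1 = -8
i=2: S_2 = 2 * (-4)^2 = 32
i=3: S_3 = 2 * (-4)^3 = -128
i=4: S_4 = 2 * (-4)^4 = 512
i=5: S_5 = 2 * (-4)^5 = -2048
The first 6 terms are: [2, -8, 32, -128, 512, -2048]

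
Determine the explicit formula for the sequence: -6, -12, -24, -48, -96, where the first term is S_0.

Check ratios: -12 / -6 = 2.0
Common ratio r = 2.
First term a = -6.
Formula: S_i = -6 * 2^i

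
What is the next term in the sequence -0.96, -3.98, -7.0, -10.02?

Differences: -3.98 - -0.96 = -3.02
This is an arithmetic sequence with common difference d = -3.02.
Next term = -10.02 + -3.02 = -13.04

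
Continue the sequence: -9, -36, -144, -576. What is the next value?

Ratios: -36 / -9 = 4.0
This is a geometric sequence with common ratio r = 4.
Next term = -576 * 4 = -2304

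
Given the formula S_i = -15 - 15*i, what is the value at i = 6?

S_6 = -15 + -15*6 = -15 + -90 = -105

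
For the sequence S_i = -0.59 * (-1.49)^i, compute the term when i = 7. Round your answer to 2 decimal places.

S_7 = -0.59 * (-1.49)^7 ≈ -0.59 * -16.3044 ≈ 9.62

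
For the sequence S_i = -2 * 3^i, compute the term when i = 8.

S_8 = -2 * 3^8 = -2 * 6561 = -13122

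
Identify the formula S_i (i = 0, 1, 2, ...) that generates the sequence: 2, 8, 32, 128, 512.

Check ratios: 8 / 2 = 4.0
Common ratio r = 4.
First term a = 2.
Formula: S_i = 2 * 4^i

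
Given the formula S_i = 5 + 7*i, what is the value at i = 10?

S_10 = 5 + 7*10 = 5 + 70 = 75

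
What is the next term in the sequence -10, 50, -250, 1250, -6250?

Ratios: 50 / -10 = -5.0
This is a geometric sequence with common ratio r = -5.
Next term = -6250 * -5 = 31250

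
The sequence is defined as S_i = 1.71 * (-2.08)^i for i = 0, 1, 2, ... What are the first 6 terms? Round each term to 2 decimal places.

This is a geometric sequence.
i=0: S_0 = 1.71 * (-2.08)^0 = 1.71
i=1: S_1 = 1.71 * (-2.08)^1 ≈ -3.56
i=2: S_2 = 1.71 * (-2.08)^2 ≈ 7.4
i=3: S_3 = 1.71 * (-2.08)^3 ≈ -15.39
i=4: S_4 = 1.71 * (-2.08)^4 ≈ 32.01
i=5: S_5 = 1.71 * (-2.08)^5 ≈ -66.58
The first 6 terms are: [1.71, -3.56, 7.4, -15.39, 32.01, -66.58]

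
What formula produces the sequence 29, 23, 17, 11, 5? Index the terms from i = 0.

Check differences: 23 - 29 = -6
17 - 23 = -6
Common difference d = -6.
First term a = 29.
Formula: S_i = 29 - 6*i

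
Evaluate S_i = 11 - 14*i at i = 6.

S_6 = 11 + -14*6 = 11 + -84 = -73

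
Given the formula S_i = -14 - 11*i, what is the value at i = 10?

S_10 = -14 + -11*10 = -14 + -110 = -124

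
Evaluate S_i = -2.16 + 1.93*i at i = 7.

S_7 = -2.16 + 1.93*7 = -2.16 + 13.51 = 11.35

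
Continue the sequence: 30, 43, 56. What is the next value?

Differences: 43 - 30 = 13
This is an arithmetic sequence with common difference d = 13.
Next term = 56 + 13 = 69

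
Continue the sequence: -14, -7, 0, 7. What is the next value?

Differences: -7 - -14 = 7
This is an arithmetic sequence with common difference d = 7.
Next term = 7 + 7 = 14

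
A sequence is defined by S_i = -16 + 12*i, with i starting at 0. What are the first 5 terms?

This is an arithmetic sequence.
i=0: S_0 = -16 + 12*0 = -16
i=1: S_1 = -16 + 12*1 = -4
i=2: S_2 = -16 + 12*2 = 8
i=3: S_3 = -16 + 12*3 = 20
i=4: S_4 = -16 + 12*4 = 32
The first 5 terms are: [-16, -4, 8, 20, 32]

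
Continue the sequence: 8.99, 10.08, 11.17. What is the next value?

Differences: 10.08 - 8.99 = 1.09
This is an arithmetic sequence with common difference d = 1.09.
Next term = 11.17 + 1.09 = 12.26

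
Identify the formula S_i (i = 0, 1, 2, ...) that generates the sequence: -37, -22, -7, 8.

Check differences: -22 - -37 = 15
-7 - -22 = 15
Common difference d = 15.
First term a = -37.
Formula: S_i = -37 + 15*i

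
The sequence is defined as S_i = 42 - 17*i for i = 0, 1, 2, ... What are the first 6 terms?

This is an arithmetic sequence.
i=0: S_0 = 42 + -17*0 = 42
i=1: S_1 = 42 + -17*1 = 25
i=2: S_2 = 42 + -17*2 = 8
i=3: S_3 = 42 + -17*3 = -9
i=4: S_4 = 42 + -17*4 = -26
i=5: S_5 = 42 + -17*5 = -43
The first 6 terms are: [42, 25, 8, -9, -26, -43]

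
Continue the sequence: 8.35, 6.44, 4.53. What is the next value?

Differences: 6.44 - 8.35 = -1.91
This is an arithmetic sequence with common difference d = -1.91.
Next term = 4.53 + -1.91 = 2.62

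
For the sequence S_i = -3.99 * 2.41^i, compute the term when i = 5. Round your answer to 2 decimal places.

S_5 = -3.99 * 2.41^5 ≈ -3.99 * 81.299 ≈ -324.38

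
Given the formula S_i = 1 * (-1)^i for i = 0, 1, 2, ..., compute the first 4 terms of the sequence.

This is a geometric sequence.
i=0: S_0 = 1 * (-1)^0 = 1
i=1: S_1 = 1 * (-1)^1 = -1
i=2: S_2 = 1 * (-1)^2 = 1
i=3: S_3 = 1 * (-1)^3 = -1
The first 4 terms are: [1, -1, 1, -1]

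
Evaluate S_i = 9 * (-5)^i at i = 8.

S_8 = 9 * (-5)^8 = 9 * 390625 = 3515625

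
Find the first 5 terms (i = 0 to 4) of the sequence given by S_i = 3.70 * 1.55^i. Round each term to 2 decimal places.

This is a geometric sequence.
i=0: S_0 = 3.7 * 1.55^0 = 3.7
i=1: S_1 = 3.7 * 1.55^1 ≈ 5.74
i=2: S_2 = 3.7 * 1.55^2 ≈ 8.89
i=3: S_3 = 3.7 * 1.55^3 ≈ 13.78
i=4: S_4 = 3.7 * 1.55^4 ≈ 21.36
The first 5 terms are: [3.7, 5.74, 8.89, 13.78, 21.36]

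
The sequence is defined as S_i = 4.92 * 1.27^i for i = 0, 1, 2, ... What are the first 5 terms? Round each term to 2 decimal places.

This is a geometric sequence.
i=0: S_0 = 4.92 * 1.27^0 = 4.92
i=1: S_1 = 4.92 * 1.27^1 ≈ 6.25
i=2: S_2 = 4.92 * 1.27^2 ≈ 7.94
i=3: S_3 = 4.92 * 1.27^3 ≈ 10.08
i=4: S_4 = 4.92 * 1.27^4 ≈ 12.8
The first 5 terms are: [4.92, 6.25, 7.94, 10.08, 12.8]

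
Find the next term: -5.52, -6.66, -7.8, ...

Differences: -6.66 - -5.52 = -1.14
This is an arithmetic sequence with common difference d = -1.14.
Next term = -7.8 + -1.14 = -8.94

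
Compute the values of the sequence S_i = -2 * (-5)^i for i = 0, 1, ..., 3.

This is a geometric sequence.
i=0: S_0 = -2 * (-5)^0 = -2
i=1: S_1 = -2 * (-5)^1 = 10
i=2: S_2 = -2 * (-5)^2 = -50
i=3: S_3 = -2 * (-5)^3 = 250
The first 4 terms are: [-2, 10, -50, 250]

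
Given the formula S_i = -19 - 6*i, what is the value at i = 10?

S_10 = -19 + -6*10 = -19 + -60 = -79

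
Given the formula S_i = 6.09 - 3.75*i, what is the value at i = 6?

S_6 = 6.09 + -3.75*6 = 6.09 + -22.5 = -16.41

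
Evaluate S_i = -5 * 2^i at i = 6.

S_6 = -5 * 2^6 = -5 * 64 = -320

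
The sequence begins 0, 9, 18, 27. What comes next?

Differences: 9 - 0 = 9
This is an arithmetic sequence with common difference d = 9.
Next term = 27 + 9 = 36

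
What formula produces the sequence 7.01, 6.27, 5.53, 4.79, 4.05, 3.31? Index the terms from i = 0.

Check differences: 6.27 - 7.01 = -0.74
5.53 - 6.27 = -0.74
Common difference d = -0.74.
First term a = 7.01.
Formula: S_i = 7.01 - 0.74*i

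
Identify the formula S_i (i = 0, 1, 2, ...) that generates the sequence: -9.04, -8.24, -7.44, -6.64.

Check differences: -8.24 - -9.04 = 0.8
-7.44 - -8.24 = 0.8
Common difference d = 0.8.
First term a = -9.04.
Formula: S_i = -9.04 + 0.80*i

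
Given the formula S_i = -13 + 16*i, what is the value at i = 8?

S_8 = -13 + 16*8 = -13 + 128 = 115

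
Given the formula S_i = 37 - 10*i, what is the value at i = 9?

S_9 = 37 + -10*9 = 37 + -90 = -53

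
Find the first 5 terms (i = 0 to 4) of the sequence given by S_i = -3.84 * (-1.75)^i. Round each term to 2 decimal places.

This is a geometric sequence.
i=0: S_0 = -3.84 * (-1.75)^0 = -3.84
i=1: S_1 = -3.84 * (-1.75)^1 = 6.72
i=2: S_2 = -3.84 * (-1.75)^2 = -11.76
i=3: S_3 = -3.84 * (-1.75)^3 = 20.58
i=4: S_4 = -3.84 * (-1.75)^4 ≈ -36.02
The first 5 terms are: [-3.84, 6.72, -11.76, 20.58, -36.02]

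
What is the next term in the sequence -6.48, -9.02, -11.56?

Differences: -9.02 - -6.48 = -2.54
This is an arithmetic sequence with common difference d = -2.54.
Next term = -11.56 + -2.54 = -14.1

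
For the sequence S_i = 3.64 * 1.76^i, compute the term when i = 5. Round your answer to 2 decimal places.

S_5 = 3.64 * 1.76^5 ≈ 3.64 * 16.8874 ≈ 61.47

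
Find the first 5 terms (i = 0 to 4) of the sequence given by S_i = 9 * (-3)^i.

This is a geometric sequence.
i=0: S_0 = 9 * (-3)^0 = 9
i=1: S_1 = 9 * (-3)^1 = -27
i=2: S_2 = 9 * (-3)^2 = 81
i=3: S_3 = 9 * (-3)^3 = -243
i=4: S_4 = 9 * (-3)^4 = 729
The first 5 terms are: [9, -27, 81, -243, 729]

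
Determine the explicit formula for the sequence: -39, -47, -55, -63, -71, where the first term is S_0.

Check differences: -47 - -39 = -8
-55 - -47 = -8
Common difference d = -8.
First term a = -39.
Formula: S_i = -39 - 8*i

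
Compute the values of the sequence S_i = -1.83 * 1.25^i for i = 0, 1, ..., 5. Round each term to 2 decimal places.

This is a geometric sequence.
i=0: S_0 = -1.83 * 1.25^0 = -1.83
i=1: S_1 = -1.83 * 1.25^1 ≈ -2.29
i=2: S_2 = -1.83 * 1.25^2 ≈ -2.86
i=3: S_3 = -1.83 * 1.25^3 ≈ -3.57
i=4: S_4 = -1.83 * 1.25^4 ≈ -4.47
i=5: S_5 = -1.83 * 1.25^5 ≈ -5.58
The first 6 terms are: [-1.83, -2.29, -2.86, -3.57, -4.47, -5.58]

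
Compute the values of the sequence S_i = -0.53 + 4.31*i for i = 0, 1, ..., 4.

This is an arithmetic sequence.
i=0: S_0 = -0.53 + 4.31*0 = -0.53
i=1: S_1 = -0.53 + 4.31*1 = 3.78
i=2: S_2 = -0.53 + 4.31*2 = 8.09
i=3: S_3 = -0.53 + 4.31*3 = 12.4
i=4: S_4 = -0.53 + 4.31*4 = 16.71
The first 5 terms are: [-0.53, 3.78, 8.09, 12.4, 16.71]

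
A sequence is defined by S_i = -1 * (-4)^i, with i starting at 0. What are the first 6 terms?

This is a geometric sequence.
i=0: S_0 = -1 * (-4)^0 = -1
i=1: S_1 = -1 * (-4)^1 = 4
i=2: S_2 = -1 * (-4)^2 = -16
i=3: S_3 = -1 * (-4)^3 = 64
i=4: S_4 = -1 * (-4)^4 = -256
i=5: S_5 = -1 * (-4)^5 = 1024
The first 6 terms are: [-1, 4, -16, 64, -256, 1024]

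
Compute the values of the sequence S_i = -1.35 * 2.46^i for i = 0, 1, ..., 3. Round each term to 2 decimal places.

This is a geometric sequence.
i=0: S_0 = -1.35 * 2.46^0 = -1.35
i=1: S_1 = -1.35 * 2.46^1 ≈ -3.32
i=2: S_2 = -1.35 * 2.46^2 ≈ -8.17
i=3: S_3 = -1.35 * 2.46^3 ≈ -20.1
The first 4 terms are: [-1.35, -3.32, -8.17, -20.1]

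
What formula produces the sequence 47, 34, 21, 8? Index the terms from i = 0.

Check differences: 34 - 47 = -13
21 - 34 = -13
Common difference d = -13.
First term a = 47.
Formula: S_i = 47 - 13*i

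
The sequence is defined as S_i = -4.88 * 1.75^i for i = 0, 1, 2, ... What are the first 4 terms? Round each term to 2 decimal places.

This is a geometric sequence.
i=0: S_0 = -4.88 * 1.75^0 = -4.88
i=1: S_1 = -4.88 * 1.75^1 = -8.54
i=2: S_2 = -4.88 * 1.75^2 ≈ -14.95
i=3: S_3 = -4.88 * 1.75^3 ≈ -26.15
The first 4 terms are: [-4.88, -8.54, -14.95, -26.15]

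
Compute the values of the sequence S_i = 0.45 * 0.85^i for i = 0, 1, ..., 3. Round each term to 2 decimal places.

This is a geometric sequence.
i=0: S_0 = 0.45 * 0.85^0 = 0.45
i=1: S_1 = 0.45 * 0.85^1 ≈ 0.38
i=2: S_2 = 0.45 * 0.85^2 ≈ 0.33
i=3: S_3 = 0.45 * 0.85^3 ≈ 0.28
The first 4 terms are: [0.45, 0.38, 0.33, 0.28]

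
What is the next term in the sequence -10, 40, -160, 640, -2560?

Ratios: 40 / -10 = -4.0
This is a geometric sequence with common ratio r = -4.
Next term = -2560 * -4 = 10240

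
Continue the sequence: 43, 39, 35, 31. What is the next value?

Differences: 39 - 43 = -4
This is an arithmetic sequence with common difference d = -4.
Next term = 31 + -4 = 27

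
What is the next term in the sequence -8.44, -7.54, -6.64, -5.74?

Differences: -7.54 - -8.44 = 0.9
This is an arithmetic sequence with common difference d = 0.9.
Next term = -5.74 + 0.9 = -4.84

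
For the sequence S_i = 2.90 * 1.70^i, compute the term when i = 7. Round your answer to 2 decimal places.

S_7 = 2.9 * 1.7^7 ≈ 2.9 * 41.0339 ≈ 119.0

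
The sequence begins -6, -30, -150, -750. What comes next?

Ratios: -30 / -6 = 5.0
This is a geometric sequence with common ratio r = 5.
Next term = -750 * 5 = -3750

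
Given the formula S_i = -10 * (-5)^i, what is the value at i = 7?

S_7 = -10 * (-5)^7 = -10 * -78125 = 781250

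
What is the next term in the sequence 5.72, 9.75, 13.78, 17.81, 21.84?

Differences: 9.75 - 5.72 = 4.03
This is an arithmetic sequence with common difference d = 4.03.
Next term = 21.84 + 4.03 = 25.87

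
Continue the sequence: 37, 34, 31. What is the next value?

Differences: 34 - 37 = -3
This is an arithmetic sequence with common difference d = -3.
Next term = 31 + -3 = 28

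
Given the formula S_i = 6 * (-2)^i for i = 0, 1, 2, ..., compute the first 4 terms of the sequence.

This is a geometric sequence.
i=0: S_0 = 6 * (-2)^0 = 6
i=1: S_1 = 6 * (-2)^1 = -12
i=2: S_2 = 6 * (-2)^2 = 24
i=3: S_3 = 6 * (-2)^3 = -48
The first 4 terms are: [6, -12, 24, -48]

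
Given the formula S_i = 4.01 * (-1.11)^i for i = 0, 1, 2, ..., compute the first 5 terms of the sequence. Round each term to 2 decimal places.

This is a geometric sequence.
i=0: S_0 = 4.01 * (-1.11)^0 = 4.01
i=1: S_1 = 4.01 * (-1.11)^1 ≈ -4.45
i=2: S_2 = 4.01 * (-1.11)^2 ≈ 4.94
i=3: S_3 = 4.01 * (-1.11)^3 ≈ -5.48
i=4: S_4 = 4.01 * (-1.11)^4 ≈ 6.09
The first 5 terms are: [4.01, -4.45, 4.94, -5.48, 6.09]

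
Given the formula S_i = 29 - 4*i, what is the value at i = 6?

S_6 = 29 + -4*6 = 29 + -24 = 5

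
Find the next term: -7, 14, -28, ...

Ratios: 14 / -7 = -2.0
This is a geometric sequence with common ratio r = -2.
Next term = -28 * -2 = 56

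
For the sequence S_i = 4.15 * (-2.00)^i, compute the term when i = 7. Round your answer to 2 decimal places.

S_7 = 4.15 * (-2.0)^7 = 4.15 * -128 = -531.2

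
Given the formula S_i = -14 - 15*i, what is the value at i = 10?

S_10 = -14 + -15*10 = -14 + -150 = -164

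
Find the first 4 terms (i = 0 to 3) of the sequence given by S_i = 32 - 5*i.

This is an arithmetic sequence.
i=0: S_0 = 32 + -5*0 = 32
i=1: S_1 = 32 + -5*1 = 27
i=2: S_2 = 32 + -5*2 = 22
i=3: S_3 = 32 + -5*3 = 17
The first 4 terms are: [32, 27, 22, 17]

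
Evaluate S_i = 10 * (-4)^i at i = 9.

S_9 = 10 * (-4)^9 = 10 * -262144 = -2621440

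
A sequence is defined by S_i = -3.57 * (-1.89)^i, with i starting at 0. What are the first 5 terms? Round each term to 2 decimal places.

This is a geometric sequence.
i=0: S_0 = -3.57 * (-1.89)^0 = -3.57
i=1: S_1 = -3.57 * (-1.89)^1 ≈ 6.75
i=2: S_2 = -3.57 * (-1.89)^2 ≈ -12.75
i=3: S_3 = -3.57 * (-1.89)^3 ≈ 24.1
i=4: S_4 = -3.57 * (-1.89)^4 ≈ -45.55
The first 5 terms are: [-3.57, 6.75, -12.75, 24.1, -45.55]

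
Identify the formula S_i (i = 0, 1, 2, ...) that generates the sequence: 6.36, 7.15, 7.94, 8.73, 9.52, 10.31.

Check differences: 7.15 - 6.36 = 0.79
7.94 - 7.15 = 0.79
Common difference d = 0.79.
First term a = 6.36.
Formula: S_i = 6.36 + 0.79*i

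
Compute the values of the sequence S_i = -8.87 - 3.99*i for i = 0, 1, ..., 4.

This is an arithmetic sequence.
i=0: S_0 = -8.87 + -3.99*0 = -8.87
i=1: S_1 = -8.87 + -3.99*1 = -12.86
i=2: S_2 = -8.87 + -3.99*2 = -16.85
i=3: S_3 = -8.87 + -3.99*3 = -20.84
i=4: S_4 = -8.87 + -3.99*4 = -24.83
The first 5 terms are: [-8.87, -12.86, -16.85, -20.84, -24.83]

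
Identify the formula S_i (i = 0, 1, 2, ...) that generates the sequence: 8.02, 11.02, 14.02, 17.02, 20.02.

Check differences: 11.02 - 8.02 = 3.0
14.02 - 11.02 = 3.0
Common difference d = 3.0.
First term a = 8.02.
Formula: S_i = 8.02 + 3.00*i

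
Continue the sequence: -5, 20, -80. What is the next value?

Ratios: 20 / -5 = -4.0
This is a geometric sequence with common ratio r = -4.
Next term = -80 * -4 = 320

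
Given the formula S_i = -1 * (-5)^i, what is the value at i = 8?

S_8 = -1 * (-5)^8 = -1 * 390625 = -390625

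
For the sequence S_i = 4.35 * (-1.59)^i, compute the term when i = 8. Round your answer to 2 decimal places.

S_8 = 4.35 * (-1.59)^8 ≈ 4.35 * 40.8486 ≈ 177.69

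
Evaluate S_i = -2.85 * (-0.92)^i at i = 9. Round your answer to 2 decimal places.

S_9 = -2.85 * (-0.92)^9 ≈ -2.85 * -0.4722 ≈ 1.35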